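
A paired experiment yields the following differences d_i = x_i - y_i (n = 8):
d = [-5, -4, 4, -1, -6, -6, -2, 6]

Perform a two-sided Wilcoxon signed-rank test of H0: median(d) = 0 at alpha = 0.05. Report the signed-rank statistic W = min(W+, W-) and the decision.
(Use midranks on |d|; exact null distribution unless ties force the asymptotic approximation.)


Step 1: Drop any zero differences (none here) and take |d_i|.
|d| = [5, 4, 4, 1, 6, 6, 2, 6]
Step 2: Midrank |d_i| (ties get averaged ranks).
ranks: |5|->5, |4|->3.5, |4|->3.5, |1|->1, |6|->7, |6|->7, |2|->2, |6|->7
Step 3: Attach original signs; sum ranks with positive sign and with negative sign.
W+ = 3.5 + 7 = 10.5
W- = 5 + 3.5 + 1 + 7 + 7 + 2 = 25.5
(Check: W+ + W- = 36 should equal n(n+1)/2 = 36.)
Step 4: Test statistic W = min(W+, W-) = 10.5.
Step 5: Ties in |d|, so use the tie-corrected normal approximation.
        E[W] = n(n+1)/4 = 8*9/4 = 18.
        Tie groups: |d|=4 (t=2), |d|=6 (t=3); sum(t^3 - t) = 30.
        Var[W] = n(n+1)(2n+1)/24 - sum(t^3-t)/48 = 1224/24 - 30/48 = 50.375.
        z = (W - E[W]) / sqrt(Var[W]) = (10.5 - 18) / 7.0975 = -1.0567.
        Two-sided p = 2*Phi(z) = 0.290646.
Step 6: alpha = 0.05. fail to reject H0.

W+ = 10.5, W- = 25.5, W = min = 10.5, p = 0.290646, fail to reject H0.


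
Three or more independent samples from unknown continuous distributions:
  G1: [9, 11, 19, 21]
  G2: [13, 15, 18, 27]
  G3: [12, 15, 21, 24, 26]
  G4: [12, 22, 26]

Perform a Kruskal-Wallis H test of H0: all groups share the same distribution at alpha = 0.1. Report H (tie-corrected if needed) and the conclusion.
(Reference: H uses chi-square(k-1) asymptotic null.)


Step 1: Combine all N = 16 observations and assign midranks.
sorted (value, group, rank): (9,G1,1), (11,G1,2), (12,G3,3.5), (12,G4,3.5), (13,G2,5), (15,G2,6.5), (15,G3,6.5), (18,G2,8), (19,G1,9), (21,G1,10.5), (21,G3,10.5), (22,G4,12), (24,G3,13), (26,G3,14.5), (26,G4,14.5), (27,G2,16)
Step 2: Sum ranks within each group.
R_1 = 22.5 (n_1 = 4)
R_2 = 35.5 (n_2 = 4)
R_3 = 48 (n_3 = 5)
R_4 = 30 (n_4 = 3)
Step 3: H = 12/(N(N+1)) * sum(R_i^2/n_i) - 3(N+1)
     = 12/(16*17) * (22.5^2/4 + 35.5^2/4 + 48^2/5 + 30^2/3) - 3*17
     = 0.044118 * 1202.42 - 51
     = 2.048162.
Step 4: Ties present; correction factor C = 1 - 24/(16^3 - 16) = 0.994118. Corrected H = 2.048162 / 0.994118 = 2.060281.
Step 5: Under H0, H ~ chi^2(3); p-value = 0.559990.
Step 6: alpha = 0.1. fail to reject H0.

H = 2.0603, df = 3, p = 0.559990, fail to reject H0.


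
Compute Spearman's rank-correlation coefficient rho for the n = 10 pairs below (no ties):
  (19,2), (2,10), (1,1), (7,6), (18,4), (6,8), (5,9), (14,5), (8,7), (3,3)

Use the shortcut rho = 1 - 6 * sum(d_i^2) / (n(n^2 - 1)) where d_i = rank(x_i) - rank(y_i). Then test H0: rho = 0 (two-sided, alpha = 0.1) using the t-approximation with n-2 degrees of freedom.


Step 1: Rank x and y separately (midranks; no ties here).
rank(x): 19->10, 2->2, 1->1, 7->6, 18->9, 6->5, 5->4, 14->8, 8->7, 3->3
rank(y): 2->2, 10->10, 1->1, 6->6, 4->4, 8->8, 9->9, 5->5, 7->7, 3->3
Step 2: d_i = R_x(i) - R_y(i); compute d_i^2.
  (10-2)^2=64, (2-10)^2=64, (1-1)^2=0, (6-6)^2=0, (9-4)^2=25, (5-8)^2=9, (4-9)^2=25, (8-5)^2=9, (7-7)^2=0, (3-3)^2=0
sum(d^2) = 196.
Step 3: rho = 1 - 6*196 / (10*(10^2 - 1)) = 1 - 1176/990 = -0.187879.
Step 4: Under H0, t = rho * sqrt((n-2)/(1-rho^2)) = -0.5410 ~ t(8).
Step 5: Two-sided p-value from the t-distribution with 8 df = 0.603218.
Step 6: alpha = 0.1. fail to reject H0.

rho = -0.1879, p = 0.603218, fail to reject H0 at alpha = 0.1.


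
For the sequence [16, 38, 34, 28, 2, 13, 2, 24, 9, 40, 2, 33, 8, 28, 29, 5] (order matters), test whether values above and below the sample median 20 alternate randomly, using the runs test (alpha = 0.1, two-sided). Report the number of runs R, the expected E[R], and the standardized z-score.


Step 1: Compute median = 20; label A = above, B = below.
Labels in order: BAAABBBABABABAAB  (n_A = 8, n_B = 8)
Step 2: Count runs R = 11.
Step 3: Under H0 (random ordering), E[R] = 2*n_A*n_B/(n_A+n_B) + 1 = 2*8*8/16 + 1 = 9.0000.
        Var[R] = 2*n_A*n_B*(2*n_A*n_B - n_A - n_B) / ((n_A+n_B)^2 * (n_A+n_B-1)) = 14336/3840 = 3.7333.
        SD[R] = 1.9322.
Step 4: Continuity-corrected z = (R - 0.5 - E[R]) / SD[R] = (11 - 0.5 - 9.0000) / 1.9322 = 0.7763.
Step 5: Two-sided p-value via normal approximation = 2*(1 - Phi(|z|)) = 0.437558.
Step 6: alpha = 0.1. fail to reject H0.

R = 11, z = 0.7763, p = 0.437558, fail to reject H0.


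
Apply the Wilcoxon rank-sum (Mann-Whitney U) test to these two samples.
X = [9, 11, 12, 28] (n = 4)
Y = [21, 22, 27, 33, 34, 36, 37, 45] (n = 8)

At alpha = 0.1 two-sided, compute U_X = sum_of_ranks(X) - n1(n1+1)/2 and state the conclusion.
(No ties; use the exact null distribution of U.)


Step 1: Combine and sort all 12 observations; assign midranks.
sorted (value, group): (9,X), (11,X), (12,X), (21,Y), (22,Y), (27,Y), (28,X), (33,Y), (34,Y), (36,Y), (37,Y), (45,Y)
ranks: 9->1, 11->2, 12->3, 21->4, 22->5, 27->6, 28->7, 33->8, 34->9, 36->10, 37->11, 45->12
Step 2: Rank sum for X: R1 = 1 + 2 + 3 + 7 = 13.
Step 3: U_X = R1 - n1(n1+1)/2 = 13 - 4*5/2 = 13 - 10 = 3.
       U_Y = n1*n2 - U_X = 32 - 3 = 29.
Step 4: No ties, so the exact null distribution of U (based on enumerating the C(12,4) = 495 equally likely rank assignments) gives the two-sided p-value.
Step 5: p-value = 0.028283; compare to alpha = 0.1. reject H0.

U_X = 3, p = 0.028283, reject H0 at alpha = 0.1.


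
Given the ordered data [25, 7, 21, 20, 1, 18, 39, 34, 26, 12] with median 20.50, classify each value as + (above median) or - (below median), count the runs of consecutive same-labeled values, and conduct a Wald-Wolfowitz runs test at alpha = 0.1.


Step 1: Compute median = 20.50; label A = above, B = below.
Labels in order: ABABBBAAAB  (n_A = 5, n_B = 5)
Step 2: Count runs R = 6.
Step 3: Under H0 (random ordering), E[R] = 2*n_A*n_B/(n_A+n_B) + 1 = 2*5*5/10 + 1 = 6.0000.
        Var[R] = 2*n_A*n_B*(2*n_A*n_B - n_A - n_B) / ((n_A+n_B)^2 * (n_A+n_B-1)) = 2000/900 = 2.2222.
        SD[R] = 1.4907.
Step 4: R = E[R], so z = 0 with no continuity correction.
Step 5: Two-sided p-value via normal approximation = 2*(1 - Phi(|z|)) = 1.000000.
Step 6: alpha = 0.1. fail to reject H0.

R = 6, z = 0.0000, p = 1.000000, fail to reject H0.


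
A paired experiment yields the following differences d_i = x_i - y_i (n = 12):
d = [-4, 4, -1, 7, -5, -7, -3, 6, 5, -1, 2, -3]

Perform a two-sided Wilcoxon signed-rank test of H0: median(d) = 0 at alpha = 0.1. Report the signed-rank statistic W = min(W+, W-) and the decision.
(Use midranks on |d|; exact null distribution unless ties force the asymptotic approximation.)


Step 1: Drop any zero differences (none here) and take |d_i|.
|d| = [4, 4, 1, 7, 5, 7, 3, 6, 5, 1, 2, 3]
Step 2: Midrank |d_i| (ties get averaged ranks).
ranks: |4|->6.5, |4|->6.5, |1|->1.5, |7|->11.5, |5|->8.5, |7|->11.5, |3|->4.5, |6|->10, |5|->8.5, |1|->1.5, |2|->3, |3|->4.5
Step 3: Attach original signs; sum ranks with positive sign and with negative sign.
W+ = 6.5 + 11.5 + 10 + 8.5 + 3 = 39.5
W- = 6.5 + 1.5 + 8.5 + 11.5 + 4.5 + 1.5 + 4.5 = 38.5
(Check: W+ + W- = 78 should equal n(n+1)/2 = 78.)
Step 4: Test statistic W = min(W+, W-) = 38.5.
Step 5: Ties in |d|, so use the tie-corrected normal approximation.
        E[W] = n(n+1)/4 = 12*13/4 = 39.
        Tie groups: |d|=1 (t=2), |d|=3 (t=2), |d|=4 (t=2), |d|=5 (t=2), |d|=7 (t=2); sum(t^3 - t) = 30.
        Var[W] = n(n+1)(2n+1)/24 - sum(t^3-t)/48 = 3900/24 - 30/48 = 161.875.
        z = (W - E[W]) / sqrt(Var[W]) = (38.5 - 39) / 12.7230 = -0.0393.
        Two-sided p = 2*Phi(z) = 0.968652.
Step 6: alpha = 0.1. fail to reject H0.

W+ = 39.5, W- = 38.5, W = min = 38.5, p = 0.968652, fail to reject H0.


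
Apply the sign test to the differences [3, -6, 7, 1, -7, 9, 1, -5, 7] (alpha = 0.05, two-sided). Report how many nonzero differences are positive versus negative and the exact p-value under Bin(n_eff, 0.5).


Step 1: Discard zero differences. Original n = 9; n_eff = number of nonzero differences = 9.
Nonzero differences (with sign): +3, -6, +7, +1, -7, +9, +1, -5, +7
Step 2: Count signs: positive = 6, negative = 3.
Step 3: Under H0: P(positive) = 0.5, so the number of positives S ~ Bin(9, 0.5).
Step 4: Two-sided exact p-value = sum of Bin(9,0.5) probabilities at or below the observed probability = 0.507812.
Step 5: alpha = 0.05. fail to reject H0.

n_eff = 9, pos = 6, neg = 3, p = 0.507812, fail to reject H0.


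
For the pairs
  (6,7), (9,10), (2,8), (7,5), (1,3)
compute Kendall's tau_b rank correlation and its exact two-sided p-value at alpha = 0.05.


Step 1: Enumerate the 10 unordered pairs (i,j) with i<j and classify each by sign(x_j-x_i) * sign(y_j-y_i).
  (1,2):dx=+3,dy=+3->C; (1,3):dx=-4,dy=+1->D; (1,4):dx=+1,dy=-2->D; (1,5):dx=-5,dy=-4->C
  (2,3):dx=-7,dy=-2->C; (2,4):dx=-2,dy=-5->C; (2,5):dx=-8,dy=-7->C; (3,4):dx=+5,dy=-3->D
  (3,5):dx=-1,dy=-5->C; (4,5):dx=-6,dy=-2->C
Step 2: C = 7, D = 3, total pairs = 10.
Step 3: tau = (C - D)/(n(n-1)/2) = (7 - 3)/10 = 0.400000.
Step 4: Exact two-sided p-value (enumerate n! = 120 permutations of y under H0): p = 0.483333.
Step 5: alpha = 0.05. fail to reject H0.

tau_b = 0.4000 (C=7, D=3), p = 0.483333, fail to reject H0.


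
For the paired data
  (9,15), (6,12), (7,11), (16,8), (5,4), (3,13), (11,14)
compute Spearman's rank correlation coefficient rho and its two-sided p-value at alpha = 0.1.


Step 1: Rank x and y separately (midranks; no ties here).
rank(x): 9->5, 6->3, 7->4, 16->7, 5->2, 3->1, 11->6
rank(y): 15->7, 12->4, 11->3, 8->2, 4->1, 13->5, 14->6
Step 2: d_i = R_x(i) - R_y(i); compute d_i^2.
  (5-7)^2=4, (3-4)^2=1, (4-3)^2=1, (7-2)^2=25, (2-1)^2=1, (1-5)^2=16, (6-6)^2=0
sum(d^2) = 48.
Step 3: rho = 1 - 6*48 / (7*(7^2 - 1)) = 1 - 288/336 = 0.142857.
Step 4: Under H0, t = rho * sqrt((n-2)/(1-rho^2)) = 0.3227 ~ t(5).
Step 5: Two-sided p-value from the t-distribution with 5 df = 0.759945.
Step 6: alpha = 0.1. fail to reject H0.

rho = 0.1429, p = 0.759945, fail to reject H0 at alpha = 0.1.


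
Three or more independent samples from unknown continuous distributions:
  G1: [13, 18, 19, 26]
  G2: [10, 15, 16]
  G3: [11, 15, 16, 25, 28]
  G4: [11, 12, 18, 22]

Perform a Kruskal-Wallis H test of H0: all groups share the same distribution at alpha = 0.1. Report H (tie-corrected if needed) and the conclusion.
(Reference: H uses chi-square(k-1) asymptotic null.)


Step 1: Combine all N = 16 observations and assign midranks.
sorted (value, group, rank): (10,G2,1), (11,G3,2.5), (11,G4,2.5), (12,G4,4), (13,G1,5), (15,G2,6.5), (15,G3,6.5), (16,G2,8.5), (16,G3,8.5), (18,G1,10.5), (18,G4,10.5), (19,G1,12), (22,G4,13), (25,G3,14), (26,G1,15), (28,G3,16)
Step 2: Sum ranks within each group.
R_1 = 42.5 (n_1 = 4)
R_2 = 16 (n_2 = 3)
R_3 = 47.5 (n_3 = 5)
R_4 = 30 (n_4 = 4)
Step 3: H = 12/(N(N+1)) * sum(R_i^2/n_i) - 3(N+1)
     = 12/(16*17) * (42.5^2/4 + 16^2/3 + 47.5^2/5 + 30^2/4) - 3*17
     = 0.044118 * 1213.15 - 51
     = 2.521140.
Step 4: Ties present; correction factor C = 1 - 24/(16^3 - 16) = 0.994118. Corrected H = 2.521140 / 0.994118 = 2.536058.
Step 5: Under H0, H ~ chi^2(3); p-value = 0.468810.
Step 6: alpha = 0.1. fail to reject H0.

H = 2.5361, df = 3, p = 0.468810, fail to reject H0.


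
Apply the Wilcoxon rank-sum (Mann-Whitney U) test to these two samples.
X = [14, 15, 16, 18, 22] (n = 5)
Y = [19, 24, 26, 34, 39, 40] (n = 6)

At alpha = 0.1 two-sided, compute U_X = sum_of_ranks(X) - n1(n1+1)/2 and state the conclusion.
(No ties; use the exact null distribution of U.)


Step 1: Combine and sort all 11 observations; assign midranks.
sorted (value, group): (14,X), (15,X), (16,X), (18,X), (19,Y), (22,X), (24,Y), (26,Y), (34,Y), (39,Y), (40,Y)
ranks: 14->1, 15->2, 16->3, 18->4, 19->5, 22->6, 24->7, 26->8, 34->9, 39->10, 40->11
Step 2: Rank sum for X: R1 = 1 + 2 + 3 + 4 + 6 = 16.
Step 3: U_X = R1 - n1(n1+1)/2 = 16 - 5*6/2 = 16 - 15 = 1.
       U_Y = n1*n2 - U_X = 30 - 1 = 29.
Step 4: No ties, so the exact null distribution of U (based on enumerating the C(11,5) = 462 equally likely rank assignments) gives the two-sided p-value.
Step 5: p-value = 0.008658; compare to alpha = 0.1. reject H0.

U_X = 1, p = 0.008658, reject H0 at alpha = 0.1.


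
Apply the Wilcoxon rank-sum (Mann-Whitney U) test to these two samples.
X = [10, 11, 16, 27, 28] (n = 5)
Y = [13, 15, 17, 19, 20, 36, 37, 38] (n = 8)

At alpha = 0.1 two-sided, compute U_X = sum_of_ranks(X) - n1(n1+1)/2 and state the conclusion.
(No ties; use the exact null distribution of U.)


Step 1: Combine and sort all 13 observations; assign midranks.
sorted (value, group): (10,X), (11,X), (13,Y), (15,Y), (16,X), (17,Y), (19,Y), (20,Y), (27,X), (28,X), (36,Y), (37,Y), (38,Y)
ranks: 10->1, 11->2, 13->3, 15->4, 16->5, 17->6, 19->7, 20->8, 27->9, 28->10, 36->11, 37->12, 38->13
Step 2: Rank sum for X: R1 = 1 + 2 + 5 + 9 + 10 = 27.
Step 3: U_X = R1 - n1(n1+1)/2 = 27 - 5*6/2 = 27 - 15 = 12.
       U_Y = n1*n2 - U_X = 40 - 12 = 28.
Step 4: No ties, so the exact null distribution of U (based on enumerating the C(13,5) = 1287 equally likely rank assignments) gives the two-sided p-value.
Step 5: p-value = 0.284382; compare to alpha = 0.1. fail to reject H0.

U_X = 12, p = 0.284382, fail to reject H0 at alpha = 0.1.


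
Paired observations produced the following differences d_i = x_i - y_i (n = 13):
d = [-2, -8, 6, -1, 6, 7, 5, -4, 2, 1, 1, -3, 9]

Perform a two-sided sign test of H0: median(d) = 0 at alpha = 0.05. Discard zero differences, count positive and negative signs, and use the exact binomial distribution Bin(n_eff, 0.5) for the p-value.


Step 1: Discard zero differences. Original n = 13; n_eff = number of nonzero differences = 13.
Nonzero differences (with sign): -2, -8, +6, -1, +6, +7, +5, -4, +2, +1, +1, -3, +9
Step 2: Count signs: positive = 8, negative = 5.
Step 3: Under H0: P(positive) = 0.5, so the number of positives S ~ Bin(13, 0.5).
Step 4: Two-sided exact p-value = sum of Bin(13,0.5) probabilities at or below the observed probability = 0.581055.
Step 5: alpha = 0.05. fail to reject H0.

n_eff = 13, pos = 8, neg = 5, p = 0.581055, fail to reject H0.


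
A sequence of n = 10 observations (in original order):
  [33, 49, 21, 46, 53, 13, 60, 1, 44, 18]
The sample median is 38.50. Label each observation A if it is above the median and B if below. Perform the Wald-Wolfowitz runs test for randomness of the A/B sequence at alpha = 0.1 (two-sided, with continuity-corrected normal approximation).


Step 1: Compute median = 38.50; label A = above, B = below.
Labels in order: BABAABABAB  (n_A = 5, n_B = 5)
Step 2: Count runs R = 9.
Step 3: Under H0 (random ordering), E[R] = 2*n_A*n_B/(n_A+n_B) + 1 = 2*5*5/10 + 1 = 6.0000.
        Var[R] = 2*n_A*n_B*(2*n_A*n_B - n_A - n_B) / ((n_A+n_B)^2 * (n_A+n_B-1)) = 2000/900 = 2.2222.
        SD[R] = 1.4907.
Step 4: Continuity-corrected z = (R - 0.5 - E[R]) / SD[R] = (9 - 0.5 - 6.0000) / 1.4907 = 1.6771.
Step 5: Two-sided p-value via normal approximation = 2*(1 - Phi(|z|)) = 0.093533.
Step 6: alpha = 0.1. reject H0.

R = 9, z = 1.6771, p = 0.093533, reject H0.


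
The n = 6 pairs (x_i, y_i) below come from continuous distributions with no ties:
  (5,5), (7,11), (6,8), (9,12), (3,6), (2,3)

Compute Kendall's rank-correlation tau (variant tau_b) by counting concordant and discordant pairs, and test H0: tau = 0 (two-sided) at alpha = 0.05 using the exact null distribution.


Step 1: Enumerate the 15 unordered pairs (i,j) with i<j and classify each by sign(x_j-x_i) * sign(y_j-y_i).
  (1,2):dx=+2,dy=+6->C; (1,3):dx=+1,dy=+3->C; (1,4):dx=+4,dy=+7->C; (1,5):dx=-2,dy=+1->D
  (1,6):dx=-3,dy=-2->C; (2,3):dx=-1,dy=-3->C; (2,4):dx=+2,dy=+1->C; (2,5):dx=-4,dy=-5->C
  (2,6):dx=-5,dy=-8->C; (3,4):dx=+3,dy=+4->C; (3,5):dx=-3,dy=-2->C; (3,6):dx=-4,dy=-5->C
  (4,5):dx=-6,dy=-6->C; (4,6):dx=-7,dy=-9->C; (5,6):dx=-1,dy=-3->C
Step 2: C = 14, D = 1, total pairs = 15.
Step 3: tau = (C - D)/(n(n-1)/2) = (14 - 1)/15 = 0.866667.
Step 4: Exact two-sided p-value (enumerate n! = 720 permutations of y under H0): p = 0.016667.
Step 5: alpha = 0.05. reject H0.

tau_b = 0.8667 (C=14, D=1), p = 0.016667, reject H0.


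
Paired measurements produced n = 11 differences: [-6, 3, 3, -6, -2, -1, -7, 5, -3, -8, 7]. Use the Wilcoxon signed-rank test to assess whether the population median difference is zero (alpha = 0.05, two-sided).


Step 1: Drop any zero differences (none here) and take |d_i|.
|d| = [6, 3, 3, 6, 2, 1, 7, 5, 3, 8, 7]
Step 2: Midrank |d_i| (ties get averaged ranks).
ranks: |6|->7.5, |3|->4, |3|->4, |6|->7.5, |2|->2, |1|->1, |7|->9.5, |5|->6, |3|->4, |8|->11, |7|->9.5
Step 3: Attach original signs; sum ranks with positive sign and with negative sign.
W+ = 4 + 4 + 6 + 9.5 = 23.5
W- = 7.5 + 7.5 + 2 + 1 + 9.5 + 4 + 11 = 42.5
(Check: W+ + W- = 66 should equal n(n+1)/2 = 66.)
Step 4: Test statistic W = min(W+, W-) = 23.5.
Step 5: Ties in |d|, so use the tie-corrected normal approximation.
        E[W] = n(n+1)/4 = 11*12/4 = 33.
        Tie groups: |d|=3 (t=3), |d|=6 (t=2), |d|=7 (t=2); sum(t^3 - t) = 36.
        Var[W] = n(n+1)(2n+1)/24 - sum(t^3-t)/48 = 3036/24 - 36/48 = 125.75.
        z = (W - E[W]) / sqrt(Var[W]) = (23.5 - 33) / 11.2138 = -0.8472.
        Two-sided p = 2*Phi(z) = 0.396901.
Step 6: alpha = 0.05. fail to reject H0.

W+ = 23.5, W- = 42.5, W = min = 23.5, p = 0.396901, fail to reject H0.


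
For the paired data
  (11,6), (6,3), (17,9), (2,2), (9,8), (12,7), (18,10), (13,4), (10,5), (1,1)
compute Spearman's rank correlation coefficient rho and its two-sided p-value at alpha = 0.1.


Step 1: Rank x and y separately (midranks; no ties here).
rank(x): 11->6, 6->3, 17->9, 2->2, 9->4, 12->7, 18->10, 13->8, 10->5, 1->1
rank(y): 6->6, 3->3, 9->9, 2->2, 8->8, 7->7, 10->10, 4->4, 5->5, 1->1
Step 2: d_i = R_x(i) - R_y(i); compute d_i^2.
  (6-6)^2=0, (3-3)^2=0, (9-9)^2=0, (2-2)^2=0, (4-8)^2=16, (7-7)^2=0, (10-10)^2=0, (8-4)^2=16, (5-5)^2=0, (1-1)^2=0
sum(d^2) = 32.
Step 3: rho = 1 - 6*32 / (10*(10^2 - 1)) = 1 - 192/990 = 0.806061.
Step 4: Under H0, t = rho * sqrt((n-2)/(1-rho^2)) = 3.8522 ~ t(8).
Step 5: Two-sided p-value from the t-distribution with 8 df = 0.004862.
Step 6: alpha = 0.1. reject H0.

rho = 0.8061, p = 0.004862, reject H0 at alpha = 0.1.


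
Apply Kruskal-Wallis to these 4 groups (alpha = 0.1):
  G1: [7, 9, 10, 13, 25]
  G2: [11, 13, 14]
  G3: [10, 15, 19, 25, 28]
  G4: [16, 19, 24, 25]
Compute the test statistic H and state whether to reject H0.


Step 1: Combine all N = 17 observations and assign midranks.
sorted (value, group, rank): (7,G1,1), (9,G1,2), (10,G1,3.5), (10,G3,3.5), (11,G2,5), (13,G1,6.5), (13,G2,6.5), (14,G2,8), (15,G3,9), (16,G4,10), (19,G3,11.5), (19,G4,11.5), (24,G4,13), (25,G1,15), (25,G3,15), (25,G4,15), (28,G3,17)
Step 2: Sum ranks within each group.
R_1 = 28 (n_1 = 5)
R_2 = 19.5 (n_2 = 3)
R_3 = 56 (n_3 = 5)
R_4 = 49.5 (n_4 = 4)
Step 3: H = 12/(N(N+1)) * sum(R_i^2/n_i) - 3(N+1)
     = 12/(17*18) * (28^2/5 + 19.5^2/3 + 56^2/5 + 49.5^2/4) - 3*18
     = 0.039216 * 1523.31 - 54
     = 5.737745.
Step 4: Ties present; correction factor C = 1 - 42/(17^3 - 17) = 0.991422. Corrected H = 5.737745 / 0.991422 = 5.787392.
Step 5: Under H0, H ~ chi^2(3); p-value = 0.122425.
Step 6: alpha = 0.1. fail to reject H0.

H = 5.7874, df = 3, p = 0.122425, fail to reject H0.


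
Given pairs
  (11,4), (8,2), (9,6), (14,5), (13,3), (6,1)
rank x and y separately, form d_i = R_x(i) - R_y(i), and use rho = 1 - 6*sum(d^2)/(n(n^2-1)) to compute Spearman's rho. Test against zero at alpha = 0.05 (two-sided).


Step 1: Rank x and y separately (midranks; no ties here).
rank(x): 11->4, 8->2, 9->3, 14->6, 13->5, 6->1
rank(y): 4->4, 2->2, 6->6, 5->5, 3->3, 1->1
Step 2: d_i = R_x(i) - R_y(i); compute d_i^2.
  (4-4)^2=0, (2-2)^2=0, (3-6)^2=9, (6-5)^2=1, (5-3)^2=4, (1-1)^2=0
sum(d^2) = 14.
Step 3: rho = 1 - 6*14 / (6*(6^2 - 1)) = 1 - 84/210 = 0.600000.
Step 4: Under H0, t = rho * sqrt((n-2)/(1-rho^2)) = 1.5000 ~ t(4).
Step 5: Two-sided p-value from the t-distribution with 4 df = 0.208000.
Step 6: alpha = 0.05. fail to reject H0.

rho = 0.6000, p = 0.208000, fail to reject H0 at alpha = 0.05.


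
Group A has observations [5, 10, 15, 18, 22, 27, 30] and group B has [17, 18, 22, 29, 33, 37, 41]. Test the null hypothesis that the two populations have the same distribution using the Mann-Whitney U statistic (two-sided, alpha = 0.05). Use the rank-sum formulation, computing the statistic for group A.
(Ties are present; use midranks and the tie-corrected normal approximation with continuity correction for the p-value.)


Step 1: Combine and sort all 14 observations; assign midranks.
sorted (value, group): (5,X), (10,X), (15,X), (17,Y), (18,X), (18,Y), (22,X), (22,Y), (27,X), (29,Y), (30,X), (33,Y), (37,Y), (41,Y)
ranks: 5->1, 10->2, 15->3, 17->4, 18->5.5, 18->5.5, 22->7.5, 22->7.5, 27->9, 29->10, 30->11, 33->12, 37->13, 41->14
Step 2: Rank sum for X: R1 = 1 + 2 + 3 + 5.5 + 7.5 + 9 + 11 = 39.
Step 3: U_X = R1 - n1(n1+1)/2 = 39 - 7*8/2 = 39 - 28 = 11.
       U_Y = n1*n2 - U_X = 49 - 11 = 38.
Step 4: Ties are present, so use the tie-corrected normal approximation (with continuity correction) for the p-value.
Step 5: p-value = 0.095964; compare to alpha = 0.05. fail to reject H0.

U_X = 11, p = 0.095964, fail to reject H0 at alpha = 0.05.


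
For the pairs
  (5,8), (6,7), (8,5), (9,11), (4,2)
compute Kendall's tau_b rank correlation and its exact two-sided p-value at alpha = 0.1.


Step 1: Enumerate the 10 unordered pairs (i,j) with i<j and classify each by sign(x_j-x_i) * sign(y_j-y_i).
  (1,2):dx=+1,dy=-1->D; (1,3):dx=+3,dy=-3->D; (1,4):dx=+4,dy=+3->C; (1,5):dx=-1,dy=-6->C
  (2,3):dx=+2,dy=-2->D; (2,4):dx=+3,dy=+4->C; (2,5):dx=-2,dy=-5->C; (3,4):dx=+1,dy=+6->C
  (3,5):dx=-4,dy=-3->C; (4,5):dx=-5,dy=-9->C
Step 2: C = 7, D = 3, total pairs = 10.
Step 3: tau = (C - D)/(n(n-1)/2) = (7 - 3)/10 = 0.400000.
Step 4: Exact two-sided p-value (enumerate n! = 120 permutations of y under H0): p = 0.483333.
Step 5: alpha = 0.1. fail to reject H0.

tau_b = 0.4000 (C=7, D=3), p = 0.483333, fail to reject H0.


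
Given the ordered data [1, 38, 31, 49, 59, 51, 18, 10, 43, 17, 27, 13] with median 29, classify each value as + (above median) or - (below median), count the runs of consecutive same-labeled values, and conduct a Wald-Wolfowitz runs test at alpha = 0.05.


Step 1: Compute median = 29; label A = above, B = below.
Labels in order: BAAAAABBABBB  (n_A = 6, n_B = 6)
Step 2: Count runs R = 5.
Step 3: Under H0 (random ordering), E[R] = 2*n_A*n_B/(n_A+n_B) + 1 = 2*6*6/12 + 1 = 7.0000.
        Var[R] = 2*n_A*n_B*(2*n_A*n_B - n_A - n_B) / ((n_A+n_B)^2 * (n_A+n_B-1)) = 4320/1584 = 2.7273.
        SD[R] = 1.6514.
Step 4: Continuity-corrected z = (R + 0.5 - E[R]) / SD[R] = (5 + 0.5 - 7.0000) / 1.6514 = -0.9083.
Step 5: Two-sided p-value via normal approximation = 2*(1 - Phi(|z|)) = 0.363722.
Step 6: alpha = 0.05. fail to reject H0.

R = 5, z = -0.9083, p = 0.363722, fail to reject H0.


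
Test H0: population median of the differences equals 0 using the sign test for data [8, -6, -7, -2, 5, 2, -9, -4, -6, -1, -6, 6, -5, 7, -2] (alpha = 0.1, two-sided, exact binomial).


Step 1: Discard zero differences. Original n = 15; n_eff = number of nonzero differences = 15.
Nonzero differences (with sign): +8, -6, -7, -2, +5, +2, -9, -4, -6, -1, -6, +6, -5, +7, -2
Step 2: Count signs: positive = 5, negative = 10.
Step 3: Under H0: P(positive) = 0.5, so the number of positives S ~ Bin(15, 0.5).
Step 4: Two-sided exact p-value = sum of Bin(15,0.5) probabilities at or below the observed probability = 0.301758.
Step 5: alpha = 0.1. fail to reject H0.

n_eff = 15, pos = 5, neg = 10, p = 0.301758, fail to reject H0.


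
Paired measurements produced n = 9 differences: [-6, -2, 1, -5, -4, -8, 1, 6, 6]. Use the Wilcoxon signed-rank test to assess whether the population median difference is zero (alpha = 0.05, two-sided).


Step 1: Drop any zero differences (none here) and take |d_i|.
|d| = [6, 2, 1, 5, 4, 8, 1, 6, 6]
Step 2: Midrank |d_i| (ties get averaged ranks).
ranks: |6|->7, |2|->3, |1|->1.5, |5|->5, |4|->4, |8|->9, |1|->1.5, |6|->7, |6|->7
Step 3: Attach original signs; sum ranks with positive sign and with negative sign.
W+ = 1.5 + 1.5 + 7 + 7 = 17
W- = 7 + 3 + 5 + 4 + 9 = 28
(Check: W+ + W- = 45 should equal n(n+1)/2 = 45.)
Step 4: Test statistic W = min(W+, W-) = 17.
Step 5: Ties in |d|, so use the tie-corrected normal approximation.
        E[W] = n(n+1)/4 = 9*10/4 = 22.5.
        Tie groups: |d|=1 (t=2), |d|=6 (t=3); sum(t^3 - t) = 30.
        Var[W] = n(n+1)(2n+1)/24 - sum(t^3-t)/48 = 1710/24 - 30/48 = 70.625.
        z = (W - E[W]) / sqrt(Var[W]) = (17 - 22.5) / 8.4039 = -0.6545.
        Two-sided p = 2*Phi(z) = 0.512815.
Step 6: alpha = 0.05. fail to reject H0.

W+ = 17, W- = 28, W = min = 17, p = 0.512815, fail to reject H0.


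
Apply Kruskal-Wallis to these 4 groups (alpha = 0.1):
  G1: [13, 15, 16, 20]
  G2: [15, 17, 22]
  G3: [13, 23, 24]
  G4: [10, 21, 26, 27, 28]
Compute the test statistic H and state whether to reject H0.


Step 1: Combine all N = 15 observations and assign midranks.
sorted (value, group, rank): (10,G4,1), (13,G1,2.5), (13,G3,2.5), (15,G1,4.5), (15,G2,4.5), (16,G1,6), (17,G2,7), (20,G1,8), (21,G4,9), (22,G2,10), (23,G3,11), (24,G3,12), (26,G4,13), (27,G4,14), (28,G4,15)
Step 2: Sum ranks within each group.
R_1 = 21 (n_1 = 4)
R_2 = 21.5 (n_2 = 3)
R_3 = 25.5 (n_3 = 3)
R_4 = 52 (n_4 = 5)
Step 3: H = 12/(N(N+1)) * sum(R_i^2/n_i) - 3(N+1)
     = 12/(15*16) * (21^2/4 + 21.5^2/3 + 25.5^2/3 + 52^2/5) - 3*16
     = 0.050000 * 1021.88 - 48
     = 3.094167.
Step 4: Ties present; correction factor C = 1 - 12/(15^3 - 15) = 0.996429. Corrected H = 3.094167 / 0.996429 = 3.105257.
Step 5: Under H0, H ~ chi^2(3); p-value = 0.375680.
Step 6: alpha = 0.1. fail to reject H0.

H = 3.1053, df = 3, p = 0.375680, fail to reject H0.


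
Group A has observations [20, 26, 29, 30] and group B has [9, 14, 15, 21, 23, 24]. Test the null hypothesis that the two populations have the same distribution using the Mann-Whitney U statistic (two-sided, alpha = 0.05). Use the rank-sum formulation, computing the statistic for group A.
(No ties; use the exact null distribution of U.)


Step 1: Combine and sort all 10 observations; assign midranks.
sorted (value, group): (9,Y), (14,Y), (15,Y), (20,X), (21,Y), (23,Y), (24,Y), (26,X), (29,X), (30,X)
ranks: 9->1, 14->2, 15->3, 20->4, 21->5, 23->6, 24->7, 26->8, 29->9, 30->10
Step 2: Rank sum for X: R1 = 4 + 8 + 9 + 10 = 31.
Step 3: U_X = R1 - n1(n1+1)/2 = 31 - 4*5/2 = 31 - 10 = 21.
       U_Y = n1*n2 - U_X = 24 - 21 = 3.
Step 4: No ties, so the exact null distribution of U (based on enumerating the C(10,4) = 210 equally likely rank assignments) gives the two-sided p-value.
Step 5: p-value = 0.066667; compare to alpha = 0.05. fail to reject H0.

U_X = 21, p = 0.066667, fail to reject H0 at alpha = 0.05.


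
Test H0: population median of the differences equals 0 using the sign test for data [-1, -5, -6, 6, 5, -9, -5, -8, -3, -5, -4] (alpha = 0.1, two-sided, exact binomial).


Step 1: Discard zero differences. Original n = 11; n_eff = number of nonzero differences = 11.
Nonzero differences (with sign): -1, -5, -6, +6, +5, -9, -5, -8, -3, -5, -4
Step 2: Count signs: positive = 2, negative = 9.
Step 3: Under H0: P(positive) = 0.5, so the number of positives S ~ Bin(11, 0.5).
Step 4: Two-sided exact p-value = sum of Bin(11,0.5) probabilities at or below the observed probability = 0.065430.
Step 5: alpha = 0.1. reject H0.

n_eff = 11, pos = 2, neg = 9, p = 0.065430, reject H0.


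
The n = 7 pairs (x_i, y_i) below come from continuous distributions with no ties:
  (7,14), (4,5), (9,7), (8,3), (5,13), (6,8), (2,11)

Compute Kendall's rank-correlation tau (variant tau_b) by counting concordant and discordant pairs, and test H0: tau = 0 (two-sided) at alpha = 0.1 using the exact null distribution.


Step 1: Enumerate the 21 unordered pairs (i,j) with i<j and classify each by sign(x_j-x_i) * sign(y_j-y_i).
  (1,2):dx=-3,dy=-9->C; (1,3):dx=+2,dy=-7->D; (1,4):dx=+1,dy=-11->D; (1,5):dx=-2,dy=-1->C
  (1,6):dx=-1,dy=-6->C; (1,7):dx=-5,dy=-3->C; (2,3):dx=+5,dy=+2->C; (2,4):dx=+4,dy=-2->D
  (2,5):dx=+1,dy=+8->C; (2,6):dx=+2,dy=+3->C; (2,7):dx=-2,dy=+6->D; (3,4):dx=-1,dy=-4->C
  (3,5):dx=-4,dy=+6->D; (3,6):dx=-3,dy=+1->D; (3,7):dx=-7,dy=+4->D; (4,5):dx=-3,dy=+10->D
  (4,6):dx=-2,dy=+5->D; (4,7):dx=-6,dy=+8->D; (5,6):dx=+1,dy=-5->D; (5,7):dx=-3,dy=-2->C
  (6,7):dx=-4,dy=+3->D
Step 2: C = 9, D = 12, total pairs = 21.
Step 3: tau = (C - D)/(n(n-1)/2) = (9 - 12)/21 = -0.142857.
Step 4: Exact two-sided p-value (enumerate n! = 5040 permutations of y under H0): p = 0.772619.
Step 5: alpha = 0.1. fail to reject H0.

tau_b = -0.1429 (C=9, D=12), p = 0.772619, fail to reject H0.


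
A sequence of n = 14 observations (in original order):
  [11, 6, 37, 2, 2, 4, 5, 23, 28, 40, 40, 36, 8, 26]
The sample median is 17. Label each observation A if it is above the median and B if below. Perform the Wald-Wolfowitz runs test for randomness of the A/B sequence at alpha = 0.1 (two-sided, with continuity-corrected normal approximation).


Step 1: Compute median = 17; label A = above, B = below.
Labels in order: BBABBBBAAAAABA  (n_A = 7, n_B = 7)
Step 2: Count runs R = 6.
Step 3: Under H0 (random ordering), E[R] = 2*n_A*n_B/(n_A+n_B) + 1 = 2*7*7/14 + 1 = 8.0000.
        Var[R] = 2*n_A*n_B*(2*n_A*n_B - n_A - n_B) / ((n_A+n_B)^2 * (n_A+n_B-1)) = 8232/2548 = 3.2308.
        SD[R] = 1.7974.
Step 4: Continuity-corrected z = (R + 0.5 - E[R]) / SD[R] = (6 + 0.5 - 8.0000) / 1.7974 = -0.8345.
Step 5: Two-sided p-value via normal approximation = 2*(1 - Phi(|z|)) = 0.403986.
Step 6: alpha = 0.1. fail to reject H0.

R = 6, z = -0.8345, p = 0.403986, fail to reject H0.


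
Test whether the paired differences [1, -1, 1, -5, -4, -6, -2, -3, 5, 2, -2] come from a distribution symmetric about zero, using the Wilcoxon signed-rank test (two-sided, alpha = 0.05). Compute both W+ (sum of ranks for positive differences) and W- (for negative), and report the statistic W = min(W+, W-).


Step 1: Drop any zero differences (none here) and take |d_i|.
|d| = [1, 1, 1, 5, 4, 6, 2, 3, 5, 2, 2]
Step 2: Midrank |d_i| (ties get averaged ranks).
ranks: |1|->2, |1|->2, |1|->2, |5|->9.5, |4|->8, |6|->11, |2|->5, |3|->7, |5|->9.5, |2|->5, |2|->5
Step 3: Attach original signs; sum ranks with positive sign and with negative sign.
W+ = 2 + 2 + 9.5 + 5 = 18.5
W- = 2 + 9.5 + 8 + 11 + 5 + 7 + 5 = 47.5
(Check: W+ + W- = 66 should equal n(n+1)/2 = 66.)
Step 4: Test statistic W = min(W+, W-) = 18.5.
Step 5: Ties in |d|, so use the tie-corrected normal approximation.
        E[W] = n(n+1)/4 = 11*12/4 = 33.
        Tie groups: |d|=1 (t=3), |d|=2 (t=3), |d|=5 (t=2); sum(t^3 - t) = 54.
        Var[W] = n(n+1)(2n+1)/24 - sum(t^3-t)/48 = 3036/24 - 54/48 = 125.375.
        z = (W - E[W]) / sqrt(Var[W]) = (18.5 - 33) / 11.1971 = -1.2950.
        Two-sided p = 2*Phi(z) = 0.195328.
Step 6: alpha = 0.05. fail to reject H0.

W+ = 18.5, W- = 47.5, W = min = 18.5, p = 0.195328, fail to reject H0.


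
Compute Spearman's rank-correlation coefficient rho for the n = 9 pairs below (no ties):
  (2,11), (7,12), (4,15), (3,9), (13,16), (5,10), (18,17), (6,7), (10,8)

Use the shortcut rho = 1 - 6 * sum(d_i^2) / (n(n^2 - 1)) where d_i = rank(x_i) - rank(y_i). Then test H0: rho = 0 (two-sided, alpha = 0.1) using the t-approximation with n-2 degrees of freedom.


Step 1: Rank x and y separately (midranks; no ties here).
rank(x): 2->1, 7->6, 4->3, 3->2, 13->8, 5->4, 18->9, 6->5, 10->7
rank(y): 11->5, 12->6, 15->7, 9->3, 16->8, 10->4, 17->9, 7->1, 8->2
Step 2: d_i = R_x(i) - R_y(i); compute d_i^2.
  (1-5)^2=16, (6-6)^2=0, (3-7)^2=16, (2-3)^2=1, (8-8)^2=0, (4-4)^2=0, (9-9)^2=0, (5-1)^2=16, (7-2)^2=25
sum(d^2) = 74.
Step 3: rho = 1 - 6*74 / (9*(9^2 - 1)) = 1 - 444/720 = 0.383333.
Step 4: Under H0, t = rho * sqrt((n-2)/(1-rho^2)) = 1.0981 ~ t(7).
Step 5: Two-sided p-value from the t-distribution with 7 df = 0.308495.
Step 6: alpha = 0.1. fail to reject H0.

rho = 0.3833, p = 0.308495, fail to reject H0 at alpha = 0.1.


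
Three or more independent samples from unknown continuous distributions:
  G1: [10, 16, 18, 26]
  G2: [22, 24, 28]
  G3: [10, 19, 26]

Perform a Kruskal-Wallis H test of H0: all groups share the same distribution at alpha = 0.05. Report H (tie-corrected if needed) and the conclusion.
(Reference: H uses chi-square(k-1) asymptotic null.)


Step 1: Combine all N = 10 observations and assign midranks.
sorted (value, group, rank): (10,G1,1.5), (10,G3,1.5), (16,G1,3), (18,G1,4), (19,G3,5), (22,G2,6), (24,G2,7), (26,G1,8.5), (26,G3,8.5), (28,G2,10)
Step 2: Sum ranks within each group.
R_1 = 17 (n_1 = 4)
R_2 = 23 (n_2 = 3)
R_3 = 15 (n_3 = 3)
Step 3: H = 12/(N(N+1)) * sum(R_i^2/n_i) - 3(N+1)
     = 12/(10*11) * (17^2/4 + 23^2/3 + 15^2/3) - 3*11
     = 0.109091 * 323.583 - 33
     = 2.300000.
Step 4: Ties present; correction factor C = 1 - 12/(10^3 - 10) = 0.987879. Corrected H = 2.300000 / 0.987879 = 2.328221.
Step 5: Under H0, H ~ chi^2(2); p-value = 0.312200.
Step 6: alpha = 0.05. fail to reject H0.

H = 2.3282, df = 2, p = 0.312200, fail to reject H0.


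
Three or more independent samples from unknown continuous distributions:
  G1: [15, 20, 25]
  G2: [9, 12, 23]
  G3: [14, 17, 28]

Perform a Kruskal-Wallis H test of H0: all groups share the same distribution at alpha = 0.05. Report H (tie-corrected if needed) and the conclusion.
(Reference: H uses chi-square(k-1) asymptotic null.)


Step 1: Combine all N = 9 observations and assign midranks.
sorted (value, group, rank): (9,G2,1), (12,G2,2), (14,G3,3), (15,G1,4), (17,G3,5), (20,G1,6), (23,G2,7), (25,G1,8), (28,G3,9)
Step 2: Sum ranks within each group.
R_1 = 18 (n_1 = 3)
R_2 = 10 (n_2 = 3)
R_3 = 17 (n_3 = 3)
Step 3: H = 12/(N(N+1)) * sum(R_i^2/n_i) - 3(N+1)
     = 12/(9*10) * (18^2/3 + 10^2/3 + 17^2/3) - 3*10
     = 0.133333 * 237.667 - 30
     = 1.688889.
Step 4: No ties, so H is used without correction.
Step 5: Under H0, H ~ chi^2(2); p-value = 0.429796.
Step 6: alpha = 0.05. fail to reject H0.

H = 1.6889, df = 2, p = 0.429796, fail to reject H0.


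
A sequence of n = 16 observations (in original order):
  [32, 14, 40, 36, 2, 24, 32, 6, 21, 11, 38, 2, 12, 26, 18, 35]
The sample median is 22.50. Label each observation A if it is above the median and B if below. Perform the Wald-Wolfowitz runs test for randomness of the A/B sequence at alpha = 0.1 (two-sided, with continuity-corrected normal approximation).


Step 1: Compute median = 22.50; label A = above, B = below.
Labels in order: ABAABAABBBABBABA  (n_A = 8, n_B = 8)
Step 2: Count runs R = 11.
Step 3: Under H0 (random ordering), E[R] = 2*n_A*n_B/(n_A+n_B) + 1 = 2*8*8/16 + 1 = 9.0000.
        Var[R] = 2*n_A*n_B*(2*n_A*n_B - n_A - n_B) / ((n_A+n_B)^2 * (n_A+n_B-1)) = 14336/3840 = 3.7333.
        SD[R] = 1.9322.
Step 4: Continuity-corrected z = (R - 0.5 - E[R]) / SD[R] = (11 - 0.5 - 9.0000) / 1.9322 = 0.7763.
Step 5: Two-sided p-value via normal approximation = 2*(1 - Phi(|z|)) = 0.437558.
Step 6: alpha = 0.1. fail to reject H0.

R = 11, z = 0.7763, p = 0.437558, fail to reject H0.


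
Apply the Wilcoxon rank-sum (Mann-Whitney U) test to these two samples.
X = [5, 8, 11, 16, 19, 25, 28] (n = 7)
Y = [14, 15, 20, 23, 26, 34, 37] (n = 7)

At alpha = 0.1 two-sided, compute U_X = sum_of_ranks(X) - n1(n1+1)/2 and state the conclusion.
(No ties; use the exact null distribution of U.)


Step 1: Combine and sort all 14 observations; assign midranks.
sorted (value, group): (5,X), (8,X), (11,X), (14,Y), (15,Y), (16,X), (19,X), (20,Y), (23,Y), (25,X), (26,Y), (28,X), (34,Y), (37,Y)
ranks: 5->1, 8->2, 11->3, 14->4, 15->5, 16->6, 19->7, 20->8, 23->9, 25->10, 26->11, 28->12, 34->13, 37->14
Step 2: Rank sum for X: R1 = 1 + 2 + 3 + 6 + 7 + 10 + 12 = 41.
Step 3: U_X = R1 - n1(n1+1)/2 = 41 - 7*8/2 = 41 - 28 = 13.
       U_Y = n1*n2 - U_X = 49 - 13 = 36.
Step 4: No ties, so the exact null distribution of U (based on enumerating the C(14,7) = 3432 equally likely rank assignments) gives the two-sided p-value.
Step 5: p-value = 0.164918; compare to alpha = 0.1. fail to reject H0.

U_X = 13, p = 0.164918, fail to reject H0 at alpha = 0.1.


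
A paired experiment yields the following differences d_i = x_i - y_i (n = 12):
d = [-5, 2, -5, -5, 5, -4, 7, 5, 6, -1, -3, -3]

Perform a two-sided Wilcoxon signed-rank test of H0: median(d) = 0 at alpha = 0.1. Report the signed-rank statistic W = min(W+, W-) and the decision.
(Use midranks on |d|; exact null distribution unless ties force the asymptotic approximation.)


Step 1: Drop any zero differences (none here) and take |d_i|.
|d| = [5, 2, 5, 5, 5, 4, 7, 5, 6, 1, 3, 3]
Step 2: Midrank |d_i| (ties get averaged ranks).
ranks: |5|->8, |2|->2, |5|->8, |5|->8, |5|->8, |4|->5, |7|->12, |5|->8, |6|->11, |1|->1, |3|->3.5, |3|->3.5
Step 3: Attach original signs; sum ranks with positive sign and with negative sign.
W+ = 2 + 8 + 12 + 8 + 11 = 41
W- = 8 + 8 + 8 + 5 + 1 + 3.5 + 3.5 = 37
(Check: W+ + W- = 78 should equal n(n+1)/2 = 78.)
Step 4: Test statistic W = min(W+, W-) = 37.
Step 5: Ties in |d|, so use the tie-corrected normal approximation.
        E[W] = n(n+1)/4 = 12*13/4 = 39.
        Tie groups: |d|=3 (t=2), |d|=5 (t=5); sum(t^3 - t) = 126.
        Var[W] = n(n+1)(2n+1)/24 - sum(t^3-t)/48 = 3900/24 - 126/48 = 159.875.
        z = (W - E[W]) / sqrt(Var[W]) = (37 - 39) / 12.6442 = -0.1582.
        Two-sided p = 2*Phi(z) = 0.874318.
Step 6: alpha = 0.1. fail to reject H0.

W+ = 41, W- = 37, W = min = 37, p = 0.874318, fail to reject H0.


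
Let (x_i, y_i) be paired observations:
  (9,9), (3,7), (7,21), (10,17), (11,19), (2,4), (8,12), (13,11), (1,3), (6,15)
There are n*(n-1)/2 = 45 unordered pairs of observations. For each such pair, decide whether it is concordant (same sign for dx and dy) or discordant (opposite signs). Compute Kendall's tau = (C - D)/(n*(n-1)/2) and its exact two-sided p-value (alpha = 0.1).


Step 1: Enumerate the 45 unordered pairs (i,j) with i<j and classify each by sign(x_j-x_i) * sign(y_j-y_i).
  (1,2):dx=-6,dy=-2->C; (1,3):dx=-2,dy=+12->D; (1,4):dx=+1,dy=+8->C; (1,5):dx=+2,dy=+10->C
  (1,6):dx=-7,dy=-5->C; (1,7):dx=-1,dy=+3->D; (1,8):dx=+4,dy=+2->C; (1,9):dx=-8,dy=-6->C
  (1,10):dx=-3,dy=+6->D; (2,3):dx=+4,dy=+14->C; (2,4):dx=+7,dy=+10->C; (2,5):dx=+8,dy=+12->C
  (2,6):dx=-1,dy=-3->C; (2,7):dx=+5,dy=+5->C; (2,8):dx=+10,dy=+4->C; (2,9):dx=-2,dy=-4->C
  (2,10):dx=+3,dy=+8->C; (3,4):dx=+3,dy=-4->D; (3,5):dx=+4,dy=-2->D; (3,6):dx=-5,dy=-17->C
  (3,7):dx=+1,dy=-9->D; (3,8):dx=+6,dy=-10->D; (3,9):dx=-6,dy=-18->C; (3,10):dx=-1,dy=-6->C
  (4,5):dx=+1,dy=+2->C; (4,6):dx=-8,dy=-13->C; (4,7):dx=-2,dy=-5->C; (4,8):dx=+3,dy=-6->D
  (4,9):dx=-9,dy=-14->C; (4,10):dx=-4,dy=-2->C; (5,6):dx=-9,dy=-15->C; (5,7):dx=-3,dy=-7->C
  (5,8):dx=+2,dy=-8->D; (5,9):dx=-10,dy=-16->C; (5,10):dx=-5,dy=-4->C; (6,7):dx=+6,dy=+8->C
  (6,8):dx=+11,dy=+7->C; (6,9):dx=-1,dy=-1->C; (6,10):dx=+4,dy=+11->C; (7,8):dx=+5,dy=-1->D
  (7,9):dx=-7,dy=-9->C; (7,10):dx=-2,dy=+3->D; (8,9):dx=-12,dy=-8->C; (8,10):dx=-7,dy=+4->D
  (9,10):dx=+5,dy=+12->C
Step 2: C = 33, D = 12, total pairs = 45.
Step 3: tau = (C - D)/(n(n-1)/2) = (33 - 12)/45 = 0.466667.
Step 4: Exact two-sided p-value (enumerate n! = 3628800 permutations of y under H0): p = 0.072550.
Step 5: alpha = 0.1. reject H0.

tau_b = 0.4667 (C=33, D=12), p = 0.072550, reject H0.


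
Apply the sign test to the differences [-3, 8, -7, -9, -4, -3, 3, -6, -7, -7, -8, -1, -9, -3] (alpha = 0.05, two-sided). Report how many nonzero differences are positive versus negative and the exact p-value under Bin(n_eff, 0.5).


Step 1: Discard zero differences. Original n = 14; n_eff = number of nonzero differences = 14.
Nonzero differences (with sign): -3, +8, -7, -9, -4, -3, +3, -6, -7, -7, -8, -1, -9, -3
Step 2: Count signs: positive = 2, negative = 12.
Step 3: Under H0: P(positive) = 0.5, so the number of positives S ~ Bin(14, 0.5).
Step 4: Two-sided exact p-value = sum of Bin(14,0.5) probabilities at or below the observed probability = 0.012939.
Step 5: alpha = 0.05. reject H0.

n_eff = 14, pos = 2, neg = 12, p = 0.012939, reject H0.


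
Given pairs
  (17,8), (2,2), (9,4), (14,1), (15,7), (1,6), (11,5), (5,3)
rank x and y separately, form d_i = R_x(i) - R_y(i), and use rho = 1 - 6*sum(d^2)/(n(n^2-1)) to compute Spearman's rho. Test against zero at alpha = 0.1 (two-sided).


Step 1: Rank x and y separately (midranks; no ties here).
rank(x): 17->8, 2->2, 9->4, 14->6, 15->7, 1->1, 11->5, 5->3
rank(y): 8->8, 2->2, 4->4, 1->1, 7->7, 6->6, 5->5, 3->3
Step 2: d_i = R_x(i) - R_y(i); compute d_i^2.
  (8-8)^2=0, (2-2)^2=0, (4-4)^2=0, (6-1)^2=25, (7-7)^2=0, (1-6)^2=25, (5-5)^2=0, (3-3)^2=0
sum(d^2) = 50.
Step 3: rho = 1 - 6*50 / (8*(8^2 - 1)) = 1 - 300/504 = 0.404762.
Step 4: Under H0, t = rho * sqrt((n-2)/(1-rho^2)) = 1.0842 ~ t(6).
Step 5: Two-sided p-value from the t-distribution with 6 df = 0.319889.
Step 6: alpha = 0.1. fail to reject H0.

rho = 0.4048, p = 0.319889, fail to reject H0 at alpha = 0.1.
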